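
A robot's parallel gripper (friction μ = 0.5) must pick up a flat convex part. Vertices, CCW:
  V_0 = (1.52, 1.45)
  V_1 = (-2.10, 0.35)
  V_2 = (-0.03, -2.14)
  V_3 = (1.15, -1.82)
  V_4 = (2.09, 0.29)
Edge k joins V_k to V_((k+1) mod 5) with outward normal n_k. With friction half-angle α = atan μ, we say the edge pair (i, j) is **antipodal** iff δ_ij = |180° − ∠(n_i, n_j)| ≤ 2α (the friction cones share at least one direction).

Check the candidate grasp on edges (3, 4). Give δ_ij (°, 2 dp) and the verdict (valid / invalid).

α = atan 0.5 = 26.57°;  2α = 53.13°
edge 3: e_3 = (+0.94, +2.11);  n_3 = (+0.9135, -0.4069)
edge 4: e_4 = (-0.57, +1.16);  n_4 = (+0.8975, +0.4410)
∠(n_3, n_4) = 50.18°
δ = |180° − 50.18°| = 129.82°
129.82° > 2α = 53.13°  →  invalid

δ = 129.82°, invalid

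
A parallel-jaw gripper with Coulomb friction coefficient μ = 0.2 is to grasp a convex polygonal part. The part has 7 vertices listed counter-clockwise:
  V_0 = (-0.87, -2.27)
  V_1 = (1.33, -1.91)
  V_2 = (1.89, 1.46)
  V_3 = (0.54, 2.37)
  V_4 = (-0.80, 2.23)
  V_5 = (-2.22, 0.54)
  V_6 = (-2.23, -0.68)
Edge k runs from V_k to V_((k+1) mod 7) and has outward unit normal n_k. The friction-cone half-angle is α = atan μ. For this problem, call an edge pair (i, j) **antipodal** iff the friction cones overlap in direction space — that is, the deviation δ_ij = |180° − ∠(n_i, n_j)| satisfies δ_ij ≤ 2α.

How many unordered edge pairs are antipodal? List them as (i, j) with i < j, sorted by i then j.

α = atan 0.2 = 11.31°;  2α = 22.62°
n_0 = (+0.1615, -0.9869)
n_1 = (+0.9865, -0.1639)
n_2 = (+0.5589, +0.8292)
n_3 = (-0.1039, +0.9946)
n_4 = (-0.7656, +0.6433)
n_5 = (-1.0000, +0.0082)
n_6 = (-0.7599, -0.6500)
  (0,1): δ = 108.73°  ·
  (0,2): δ = 43.28°  ·
  (0,3): δ = 3.33°  ✓
  (0,4): δ = 40.67°  ·
  (0,5): δ = 80.24°  ·
  (0,6): δ = 121.25°  ·
  (1,2): δ = 114.55°  ·
  (1,3): δ = 74.60°  ·
  (1,4): δ = 30.60°  ·
  (1,5): δ = 8.97°  ✓
  (1,6): δ = 49.98°  ·
  (2,3): δ = 140.05°  ·
  (2,4): δ = 96.06°  ·
  (2,5): δ = 56.49°  ·
  (2,6): δ = 15.48°  ✓
  (3,4): δ = 136.00°  ·
  (3,5): δ = 96.43°  ·
  (3,6): δ = 55.42°  ·
  (4,5): δ = 140.43°  ·
  (4,6): δ = 99.42°  ·
  (5,6): δ = 138.99°  ·
antipodal pairs: 3

count = 3; pairs: (0,3), (1,5), (2,6)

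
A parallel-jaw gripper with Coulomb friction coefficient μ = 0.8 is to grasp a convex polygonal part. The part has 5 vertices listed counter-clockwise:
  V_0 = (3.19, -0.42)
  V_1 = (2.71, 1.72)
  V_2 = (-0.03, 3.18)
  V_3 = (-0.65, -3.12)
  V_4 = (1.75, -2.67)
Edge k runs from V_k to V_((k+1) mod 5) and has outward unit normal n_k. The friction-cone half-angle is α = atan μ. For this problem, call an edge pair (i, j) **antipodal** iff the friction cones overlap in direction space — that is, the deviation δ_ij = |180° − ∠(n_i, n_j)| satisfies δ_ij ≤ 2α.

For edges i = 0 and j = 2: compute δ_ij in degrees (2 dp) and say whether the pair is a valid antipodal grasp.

δ = 18.26°, valid

α = atan 0.8 = 38.66°;  2α = 77.32°
edge 0: e_0 = (-0.48, +2.14);  n_0 = (+0.9758, +0.2189)
edge 2: e_2 = (-0.62, -6.30);  n_2 = (-0.9952, +0.0979)
∠(n_0, n_2) = 161.74°
δ = |180° − 161.74°| = 18.26°
18.26° ≤ 2α = 77.32°  →  valid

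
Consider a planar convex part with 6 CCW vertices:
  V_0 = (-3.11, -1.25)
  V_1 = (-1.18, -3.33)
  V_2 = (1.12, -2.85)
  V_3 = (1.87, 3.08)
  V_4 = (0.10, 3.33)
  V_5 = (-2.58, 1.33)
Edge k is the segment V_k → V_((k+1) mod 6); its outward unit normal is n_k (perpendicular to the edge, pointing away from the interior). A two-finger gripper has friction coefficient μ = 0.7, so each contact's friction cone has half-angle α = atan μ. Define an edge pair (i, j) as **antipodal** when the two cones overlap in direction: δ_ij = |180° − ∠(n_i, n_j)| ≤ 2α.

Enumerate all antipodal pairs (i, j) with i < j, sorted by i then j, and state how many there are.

α = atan 0.7 = 34.99°;  2α = 69.98°
n_0 = (-0.7330, -0.6802)
n_1 = (+0.2043, -0.9789)
n_2 = (+0.9921, -0.1255)
n_3 = (+0.1399, +0.9902)
n_4 = (-0.5981, +0.8014)
n_5 = (-0.9795, +0.2012)
  (0,1): δ = 121.07°  ·
  (0,2): δ = 50.07°  ✓
  (0,3): δ = 39.10°  ✓
  (0,4): δ = 83.88°  ·
  (0,5): δ = 125.53°  ·
  (1,2): δ = 109.00°  ·
  (1,3): δ = 19.83°  ✓
  (1,4): δ = 24.94°  ✓
  (1,5): δ = 66.60°  ✓
  (2,3): δ = 90.83°  ·
  (2,4): δ = 46.06°  ✓
  (2,5): δ = 4.40°  ✓
  (3,4): δ = 135.23°  ·
  (3,5): δ = 93.57°  ·
  (4,5): δ = 138.34°  ·
antipodal pairs: 7

count = 7; pairs: (0,2), (0,3), (1,3), (1,4), (1,5), (2,4), (2,5)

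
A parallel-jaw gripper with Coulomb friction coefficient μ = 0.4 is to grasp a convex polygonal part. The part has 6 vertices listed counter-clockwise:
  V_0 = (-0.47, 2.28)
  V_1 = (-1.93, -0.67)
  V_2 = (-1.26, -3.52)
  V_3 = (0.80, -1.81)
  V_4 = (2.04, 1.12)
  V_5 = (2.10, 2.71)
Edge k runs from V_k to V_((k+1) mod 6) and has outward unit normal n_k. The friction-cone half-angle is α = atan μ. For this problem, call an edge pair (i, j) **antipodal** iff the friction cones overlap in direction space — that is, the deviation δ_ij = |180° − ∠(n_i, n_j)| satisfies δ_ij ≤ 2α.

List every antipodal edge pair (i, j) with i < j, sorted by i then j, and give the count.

α = atan 0.4 = 21.80°;  2α = 43.60°
n_0 = (-0.8962, +0.4436)
n_1 = (-0.9735, -0.2288)
n_2 = (+0.6387, -0.7694)
n_3 = (+0.9209, -0.3897)
n_4 = (+0.9993, -0.0377)
n_5 = (-0.1650, +0.9863)
  (0,1): δ = 140.44°  ·
  (0,2): δ = 23.97°  ✓
  (0,3): δ = 3.39°  ✓
  (0,4): δ = 24.17°  ✓
  (0,5): δ = 125.83°  ·
  (1,2): δ = 63.53°  ·
  (1,3): δ = 36.17°  ✓
  (1,4): δ = 15.39°  ✓
  (1,5): δ = 86.27°  ·
  (2,3): δ = 152.63°  ·
  (2,4): δ = 131.86°  ·
  (2,5): δ = 30.20°  ✓
  (3,4): δ = 159.22°  ·
  (3,5): δ = 57.56°  ·
  (4,5): δ = 78.34°  ·
antipodal pairs: 6

count = 6; pairs: (0,2), (0,3), (0,4), (1,3), (1,4), (2,5)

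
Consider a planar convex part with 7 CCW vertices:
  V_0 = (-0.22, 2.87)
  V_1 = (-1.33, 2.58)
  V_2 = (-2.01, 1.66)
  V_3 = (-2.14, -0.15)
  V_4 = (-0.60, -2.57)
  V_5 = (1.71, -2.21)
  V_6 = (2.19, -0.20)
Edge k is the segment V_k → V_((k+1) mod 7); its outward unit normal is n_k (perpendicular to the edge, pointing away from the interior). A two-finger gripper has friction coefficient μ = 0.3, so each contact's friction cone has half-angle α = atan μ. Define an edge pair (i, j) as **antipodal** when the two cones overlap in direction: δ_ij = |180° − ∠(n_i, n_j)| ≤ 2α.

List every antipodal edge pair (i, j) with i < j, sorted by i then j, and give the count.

count = 4; pairs: (0,4), (1,5), (2,5), (3,6)

α = atan 0.3 = 16.70°;  2α = 33.40°
n_0 = (-0.2528, +0.9675)
n_1 = (-0.8042, +0.5944)
n_2 = (-0.9974, +0.0716)
n_3 = (-0.8437, -0.5369)
n_4 = (+0.1540, -0.9881)
n_5 = (+0.9727, -0.2323)
n_6 = (+0.7866, +0.6175)
  (0,1): δ = 141.11°  ·
  (0,2): δ = 108.75°  ·
  (0,3): δ = 72.17°  ·
  (0,4): δ = 5.78°  ✓
  (0,5): δ = 61.93°  ·
  (0,6): δ = 113.49°  ·
  (1,2): δ = 147.64°  ·
  (1,3): δ = 111.06°  ·
  (1,4): δ = 44.67°  ·
  (1,5): δ = 23.04°  ✓
  (1,6): δ = 74.60°  ·
  (2,3): δ = 143.42°  ·
  (2,4): δ = 77.03°  ·
  (2,5): δ = 9.32°  ✓
  (2,6): δ = 42.24°  ·
  (3,4): δ = 113.61°  ·
  (3,5): δ = 45.90°  ·
  (3,6): δ = 5.66°  ✓
  (4,5): δ = 112.29°  ·
  (4,6): δ = 60.73°  ·
  (5,6): δ = 128.44°  ·
antipodal pairs: 4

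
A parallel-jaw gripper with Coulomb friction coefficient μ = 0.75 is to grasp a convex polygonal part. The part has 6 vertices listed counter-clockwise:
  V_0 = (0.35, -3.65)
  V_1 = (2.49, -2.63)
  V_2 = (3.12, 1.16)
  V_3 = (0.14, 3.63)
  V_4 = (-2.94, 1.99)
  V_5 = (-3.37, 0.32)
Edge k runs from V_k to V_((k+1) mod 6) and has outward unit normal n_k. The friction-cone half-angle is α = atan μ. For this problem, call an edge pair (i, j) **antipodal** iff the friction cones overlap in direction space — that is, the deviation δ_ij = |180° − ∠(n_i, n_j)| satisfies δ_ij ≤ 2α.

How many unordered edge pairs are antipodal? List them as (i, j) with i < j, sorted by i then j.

count = 8; pairs: (0,2), (0,3), (0,4), (1,3), (1,4), (1,5), (2,4), (2,5)

α = atan 0.75 = 36.87°;  2α = 73.74°
n_0 = (+0.4303, -0.9027)
n_1 = (+0.9865, -0.1640)
n_2 = (+0.6381, +0.7699)
n_3 = (-0.4700, +0.8827)
n_4 = (-0.9684, +0.2494)
n_5 = (-0.7297, -0.6838)
  (0,1): δ = 124.92°  ·
  (0,2): δ = 65.14°  ✓
  (0,3): δ = 2.55°  ✓
  (0,4): δ = 50.08°  ✓
  (0,5): δ = 107.65°  ·
  (1,2): δ = 120.22°  ·
  (1,3): δ = 52.53°  ✓
  (1,4): δ = 5.00°  ✓
  (1,5): δ = 52.58°  ✓
  (2,3): δ = 112.31°  ·
  (2,4): δ = 64.79°  ✓
  (2,5): δ = 7.21°  ✓
  (3,4): δ = 132.47°  ·
  (3,5): δ = 74.90°  ·
  (4,5): δ = 122.42°  ·
antipodal pairs: 8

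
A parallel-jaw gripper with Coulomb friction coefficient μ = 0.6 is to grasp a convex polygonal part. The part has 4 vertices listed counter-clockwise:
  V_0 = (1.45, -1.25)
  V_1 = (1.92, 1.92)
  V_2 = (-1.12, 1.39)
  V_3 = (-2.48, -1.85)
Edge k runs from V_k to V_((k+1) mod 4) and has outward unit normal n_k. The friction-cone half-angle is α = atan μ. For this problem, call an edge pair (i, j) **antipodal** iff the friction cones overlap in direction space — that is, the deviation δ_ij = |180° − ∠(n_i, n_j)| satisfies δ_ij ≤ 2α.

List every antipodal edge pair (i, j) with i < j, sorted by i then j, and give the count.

count = 3; pairs: (0,2), (1,3), (2,3)

α = atan 0.6 = 30.96°;  2α = 61.93°
n_0 = (+0.9892, -0.1467)
n_1 = (-0.1718, +0.9851)
n_2 = (-0.9221, +0.3870)
n_3 = (+0.1509, -0.9885)
  (0,1): δ = 71.68°  ·
  (0,2): δ = 14.34°  ✓
  (0,3): δ = 107.11°  ·
  (1,2): δ = 122.66°  ·
  (1,3): δ = 1.21°  ✓
  (2,3): δ = 58.55°  ✓
antipodal pairs: 3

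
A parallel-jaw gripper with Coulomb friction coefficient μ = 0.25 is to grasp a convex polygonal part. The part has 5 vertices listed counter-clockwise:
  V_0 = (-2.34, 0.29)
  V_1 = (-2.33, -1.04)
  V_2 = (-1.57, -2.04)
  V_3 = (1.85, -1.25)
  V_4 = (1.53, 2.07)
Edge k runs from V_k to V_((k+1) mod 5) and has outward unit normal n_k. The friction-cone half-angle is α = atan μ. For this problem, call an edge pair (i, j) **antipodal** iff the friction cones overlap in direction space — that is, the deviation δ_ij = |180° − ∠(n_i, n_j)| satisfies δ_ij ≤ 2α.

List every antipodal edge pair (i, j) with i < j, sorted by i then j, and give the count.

α = atan 0.25 = 14.04°;  2α = 28.07°
n_0 = (-1.0000, -0.0075)
n_1 = (-0.7962, -0.6051)
n_2 = (+0.2251, -0.9743)
n_3 = (+0.9954, +0.0959)
n_4 = (-0.4179, +0.9085)
  (0,1): δ = 143.20°  ·
  (0,2): δ = 77.42°  ·
  (0,3): δ = 5.07°  ✓
  (0,4): δ = 114.27°  ·
  (1,2): δ = 114.23°  ·
  (1,3): δ = 31.73°  ·
  (1,4): δ = 77.47°  ·
  (2,3): δ = 97.50°  ·
  (2,4): δ = 11.69°  ✓
  (3,4): δ = 70.81°  ·
antipodal pairs: 2

count = 2; pairs: (0,3), (2,4)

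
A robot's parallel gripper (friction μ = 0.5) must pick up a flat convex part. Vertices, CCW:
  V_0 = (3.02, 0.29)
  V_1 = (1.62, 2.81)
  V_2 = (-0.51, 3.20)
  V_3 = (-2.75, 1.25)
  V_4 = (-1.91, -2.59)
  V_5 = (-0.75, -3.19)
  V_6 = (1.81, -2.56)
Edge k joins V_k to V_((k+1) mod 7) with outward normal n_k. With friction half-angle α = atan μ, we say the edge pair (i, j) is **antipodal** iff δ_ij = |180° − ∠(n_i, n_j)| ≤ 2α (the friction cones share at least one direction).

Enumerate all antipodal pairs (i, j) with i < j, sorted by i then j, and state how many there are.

count = 7; pairs: (0,3), (0,4), (1,4), (1,5), (2,5), (2,6), (3,6)

α = atan 0.5 = 26.57°;  2α = 53.13°
n_0 = (+0.8742, +0.4856)
n_1 = (+0.1801, +0.9836)
n_2 = (-0.6566, +0.7542)
n_3 = (-0.9769, -0.2137)
n_4 = (-0.4594, -0.8882)
n_5 = (+0.2390, -0.9710)
n_6 = (+0.9205, -0.3908)
  (0,1): δ = 129.43°  ·
  (0,2): δ = 78.01°  ·
  (0,3): δ = 16.72°  ✓
  (0,4): δ = 33.60°  ✓
  (0,5): δ = 74.77°  ·
  (0,6): δ = 127.94°  ·
  (1,2): δ = 128.58°  ·
  (1,3): δ = 67.29°  ·
  (1,4): δ = 16.97°  ✓
  (1,5): δ = 24.20°  ✓
  (1,6): δ = 77.37°  ·
  (2,3): δ = 118.70°  ·
  (2,4): δ = 68.39°  ·
  (2,5): δ = 27.22°  ✓
  (2,6): δ = 25.96°  ✓
  (3,4): δ = 129.69°  ·
  (3,5): δ = 88.51°  ·
  (3,6): δ = 35.34°  ✓
  (4,5): δ = 138.82°  ·
  (4,6): δ = 85.65°  ·
  (5,6): δ = 126.83°  ·
antipodal pairs: 7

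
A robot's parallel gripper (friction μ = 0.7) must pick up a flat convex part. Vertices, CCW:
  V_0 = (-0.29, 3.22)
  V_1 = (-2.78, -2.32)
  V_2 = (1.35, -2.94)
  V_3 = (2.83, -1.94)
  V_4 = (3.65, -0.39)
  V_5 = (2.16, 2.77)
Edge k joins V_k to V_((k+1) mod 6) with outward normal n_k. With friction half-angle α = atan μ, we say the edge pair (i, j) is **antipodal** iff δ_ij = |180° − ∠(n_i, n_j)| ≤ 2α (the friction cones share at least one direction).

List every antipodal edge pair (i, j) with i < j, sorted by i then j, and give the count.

count = 6; pairs: (0,2), (0,3), (0,4), (1,4), (1,5), (2,5)

α = atan 0.7 = 34.99°;  2α = 69.98°
n_0 = (-0.9121, +0.4100)
n_1 = (-0.1485, -0.9889)
n_2 = (+0.5599, -0.8286)
n_3 = (+0.8839, -0.4676)
n_4 = (+0.9045, +0.4265)
n_5 = (+0.1807, +0.9835)
  (0,1): δ = 74.34°  ·
  (0,2): δ = 31.75°  ✓
  (0,3): δ = 3.68°  ✓
  (0,4): δ = 49.45°  ✓
  (0,5): δ = 103.79°  ·
  (1,2): δ = 137.42°  ·
  (1,3): δ = 109.34°  ·
  (1,4): δ = 56.22°  ✓
  (1,5): δ = 1.87°  ✓
  (2,3): δ = 151.93°  ·
  (2,4): δ = 98.80°  ·
  (2,5): δ = 44.45°  ✓
  (3,4): δ = 126.87°  ·
  (3,5): δ = 72.53°  ·
  (4,5): δ = 125.65°  ·
antipodal pairs: 6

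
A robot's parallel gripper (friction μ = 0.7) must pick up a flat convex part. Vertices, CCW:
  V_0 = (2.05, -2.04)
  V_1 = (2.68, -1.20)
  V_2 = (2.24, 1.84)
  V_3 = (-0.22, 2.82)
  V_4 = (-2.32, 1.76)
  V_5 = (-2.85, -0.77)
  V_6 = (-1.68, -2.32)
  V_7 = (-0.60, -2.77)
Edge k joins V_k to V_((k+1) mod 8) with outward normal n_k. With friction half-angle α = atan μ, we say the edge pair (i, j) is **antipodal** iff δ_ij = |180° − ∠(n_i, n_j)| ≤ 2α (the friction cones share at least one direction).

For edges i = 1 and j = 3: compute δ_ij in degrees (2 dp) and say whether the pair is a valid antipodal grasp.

δ = 71.45°, invalid

α = atan 0.7 = 34.99°;  2α = 69.98°
edge 1: e_1 = (-0.44, +3.04);  n_1 = (+0.9897, +0.1432)
edge 3: e_3 = (-2.10, -1.06);  n_3 = (-0.4506, +0.8927)
∠(n_1, n_3) = 108.55°
δ = |180° − 108.55°| = 71.45°
71.45° > 2α = 69.98°  →  invalid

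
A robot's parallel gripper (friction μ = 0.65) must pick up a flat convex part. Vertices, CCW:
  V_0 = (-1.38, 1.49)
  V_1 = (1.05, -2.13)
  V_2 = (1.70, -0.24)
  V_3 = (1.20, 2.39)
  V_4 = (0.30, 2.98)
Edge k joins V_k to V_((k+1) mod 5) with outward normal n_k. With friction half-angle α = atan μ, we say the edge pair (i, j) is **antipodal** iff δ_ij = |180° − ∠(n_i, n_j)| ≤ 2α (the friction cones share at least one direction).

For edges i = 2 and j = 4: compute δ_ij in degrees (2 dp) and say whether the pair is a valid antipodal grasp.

δ = 59.19°, valid

α = atan 0.65 = 33.02°;  2α = 66.05°
edge 2: e_2 = (-0.50, +2.63);  n_2 = (+0.9824, +0.1868)
edge 4: e_4 = (-1.68, -1.49);  n_4 = (-0.6635, +0.7481)
∠(n_2, n_4) = 120.81°
δ = |180° − 120.81°| = 59.19°
59.19° ≤ 2α = 66.05°  →  valid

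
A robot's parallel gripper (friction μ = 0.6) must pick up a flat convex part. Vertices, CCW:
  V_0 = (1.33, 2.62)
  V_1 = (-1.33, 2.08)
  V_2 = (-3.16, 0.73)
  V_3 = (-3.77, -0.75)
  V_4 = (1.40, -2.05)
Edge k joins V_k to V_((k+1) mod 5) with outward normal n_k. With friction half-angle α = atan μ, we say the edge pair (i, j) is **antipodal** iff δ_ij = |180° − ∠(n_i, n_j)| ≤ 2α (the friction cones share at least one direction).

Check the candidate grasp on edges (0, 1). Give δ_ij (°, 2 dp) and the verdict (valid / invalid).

α = atan 0.6 = 30.96°;  2α = 61.93°
edge 0: e_0 = (-2.66, -0.54);  n_0 = (-0.1989, +0.9800)
edge 1: e_1 = (-1.83, -1.35);  n_1 = (-0.5936, +0.8047)
∠(n_0, n_1) = 24.94°
δ = |180° − 24.94°| = 155.06°
155.06° > 2α = 61.93°  →  invalid

δ = 155.06°, invalid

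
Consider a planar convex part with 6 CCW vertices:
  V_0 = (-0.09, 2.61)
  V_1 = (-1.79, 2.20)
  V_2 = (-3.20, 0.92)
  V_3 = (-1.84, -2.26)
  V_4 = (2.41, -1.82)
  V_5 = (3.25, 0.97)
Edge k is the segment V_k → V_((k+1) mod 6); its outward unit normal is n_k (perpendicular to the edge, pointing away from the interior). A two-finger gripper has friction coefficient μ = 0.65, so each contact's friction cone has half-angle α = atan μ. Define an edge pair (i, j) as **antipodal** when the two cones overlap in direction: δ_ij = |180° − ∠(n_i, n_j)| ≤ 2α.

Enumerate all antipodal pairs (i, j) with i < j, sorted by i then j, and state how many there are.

α = atan 0.65 = 33.02°;  2α = 66.05°
n_0 = (-0.2345, +0.9721)
n_1 = (-0.6721, +0.7404)
n_2 = (-0.9194, -0.3932)
n_3 = (+0.1030, -0.9947)
n_4 = (+0.9575, -0.2883)
n_5 = (+0.4408, +0.8976)
  (0,1): δ = 151.33°  ·
  (0,2): δ = 80.40°  ·
  (0,3): δ = 7.65°  ✓
  (0,4): δ = 59.68°  ✓
  (0,5): δ = 140.29°  ·
  (1,2): δ = 109.08°  ·
  (1,3): δ = 36.32°  ✓
  (1,4): δ = 31.01°  ✓
  (1,5): δ = 111.61°  ·
  (2,3): δ = 107.24°  ·
  (2,4): δ = 39.91°  ✓
  (2,5): δ = 40.69°  ✓
  (3,4): δ = 112.67°  ·
  (3,5): δ = 32.06°  ✓
  (4,5): δ = 99.40°  ·
antipodal pairs: 7

count = 7; pairs: (0,3), (0,4), (1,3), (1,4), (2,4), (2,5), (3,5)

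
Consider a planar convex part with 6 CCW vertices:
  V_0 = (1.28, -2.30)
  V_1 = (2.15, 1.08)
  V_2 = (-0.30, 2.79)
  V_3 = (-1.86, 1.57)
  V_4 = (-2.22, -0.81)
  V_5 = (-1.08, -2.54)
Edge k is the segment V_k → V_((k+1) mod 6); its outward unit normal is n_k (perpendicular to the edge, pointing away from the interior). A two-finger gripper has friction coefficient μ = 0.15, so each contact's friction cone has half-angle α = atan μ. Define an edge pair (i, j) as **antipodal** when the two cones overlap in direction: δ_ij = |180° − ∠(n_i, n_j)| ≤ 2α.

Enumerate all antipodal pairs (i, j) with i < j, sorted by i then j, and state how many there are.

α = atan 0.15 = 8.53°;  2α = 17.06°
n_0 = (+0.9684, -0.2493)
n_1 = (+0.5723, +0.8200)
n_2 = (-0.6160, +0.7877)
n_3 = (-0.9888, +0.1496)
n_4 = (-0.8350, -0.5502)
n_5 = (+0.1012, -0.9949)
  (0,1): δ = 110.48°  ·
  (0,2): δ = 37.54°  ·
  (0,3): δ = 5.83°  ✓
  (0,4): δ = 47.82°  ·
  (0,5): δ = 110.24°  ·
  (1,2): δ = 107.06°  ·
  (1,3): δ = 63.69°  ·
  (1,4): δ = 21.70°  ·
  (1,5): δ = 40.72°  ·
  (2,3): δ = 136.63°  ·
  (2,4): δ = 94.64°  ·
  (2,5): δ = 32.22°  ·
  (3,4): δ = 138.02°  ·
  (3,5): δ = 75.59°  ·
  (4,5): δ = 117.58°  ·
antipodal pairs: 1

count = 1; pairs: (0,3)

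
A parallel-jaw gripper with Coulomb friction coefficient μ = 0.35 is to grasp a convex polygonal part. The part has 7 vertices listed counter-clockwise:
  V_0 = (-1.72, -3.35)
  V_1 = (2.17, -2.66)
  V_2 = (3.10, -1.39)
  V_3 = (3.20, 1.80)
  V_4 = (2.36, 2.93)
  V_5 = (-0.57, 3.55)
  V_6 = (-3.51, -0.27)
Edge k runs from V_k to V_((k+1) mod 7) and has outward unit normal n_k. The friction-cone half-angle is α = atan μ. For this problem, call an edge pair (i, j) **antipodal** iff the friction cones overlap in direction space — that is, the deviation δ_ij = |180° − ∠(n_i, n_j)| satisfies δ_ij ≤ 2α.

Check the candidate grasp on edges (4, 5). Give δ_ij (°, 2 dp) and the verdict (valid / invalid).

δ = 115.64°, invalid

α = atan 0.35 = 19.29°;  2α = 38.58°
edge 4: e_4 = (-2.93, +0.62);  n_4 = (+0.2070, +0.9783)
edge 5: e_5 = (-2.94, -3.82);  n_5 = (-0.7925, +0.6099)
∠(n_4, n_5) = 64.36°
δ = |180° − 64.36°| = 115.64°
115.64° > 2α = 38.58°  →  invalid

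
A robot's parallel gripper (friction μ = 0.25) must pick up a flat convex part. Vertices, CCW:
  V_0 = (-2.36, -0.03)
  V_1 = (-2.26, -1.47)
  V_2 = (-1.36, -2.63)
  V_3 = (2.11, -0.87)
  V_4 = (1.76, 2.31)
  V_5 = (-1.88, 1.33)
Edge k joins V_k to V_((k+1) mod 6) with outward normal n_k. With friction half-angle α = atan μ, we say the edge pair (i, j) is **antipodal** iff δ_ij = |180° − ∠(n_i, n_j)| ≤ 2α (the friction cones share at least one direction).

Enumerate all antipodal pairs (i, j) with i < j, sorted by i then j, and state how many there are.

count = 3; pairs: (0,3), (2,4), (3,5)

α = atan 0.25 = 14.04°;  2α = 28.07°
n_0 = (-0.9976, -0.0693)
n_1 = (-0.7901, -0.6130)
n_2 = (+0.4523, -0.8918)
n_3 = (+0.9940, +0.1094)
n_4 = (-0.2600, +0.9656)
n_5 = (-0.9430, +0.3328)
  (0,1): δ = 146.17°  ·
  (0,2): δ = 67.08°  ·
  (0,3): δ = 2.31°  ✓
  (0,4): δ = 101.10°  ·
  (0,5): δ = 156.59°  ·
  (1,2): δ = 100.91°  ·
  (1,3): δ = 31.53°  ·
  (1,4): δ = 67.26°  ·
  (1,5): δ = 122.75°  ·
  (2,3): δ = 110.61°  ·
  (2,4): δ = 11.83°  ✓
  (2,5): δ = 43.67°  ·
  (3,4): δ = 81.21°  ·
  (3,5): δ = 25.72°  ✓
  (4,5): δ = 124.51°  ·
antipodal pairs: 3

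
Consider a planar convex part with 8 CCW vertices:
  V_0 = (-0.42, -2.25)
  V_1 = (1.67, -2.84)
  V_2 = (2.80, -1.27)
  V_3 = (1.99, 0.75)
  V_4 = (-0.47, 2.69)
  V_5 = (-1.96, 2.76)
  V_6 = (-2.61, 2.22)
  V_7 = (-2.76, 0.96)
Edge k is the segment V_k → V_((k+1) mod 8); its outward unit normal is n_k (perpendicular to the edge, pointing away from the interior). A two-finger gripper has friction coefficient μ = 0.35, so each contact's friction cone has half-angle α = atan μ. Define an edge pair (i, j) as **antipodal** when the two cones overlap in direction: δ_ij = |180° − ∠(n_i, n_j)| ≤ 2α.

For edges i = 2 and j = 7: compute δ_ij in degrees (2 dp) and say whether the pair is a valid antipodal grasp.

δ = 14.24°, valid

α = atan 0.35 = 19.29°;  2α = 38.58°
edge 2: e_2 = (-0.81, +2.02);  n_2 = (+0.9282, +0.3722)
edge 7: e_7 = (+2.34, -3.21);  n_7 = (-0.8081, -0.5891)
∠(n_2, n_7) = 165.76°
δ = |180° − 165.76°| = 14.24°
14.24° ≤ 2α = 38.58°  →  valid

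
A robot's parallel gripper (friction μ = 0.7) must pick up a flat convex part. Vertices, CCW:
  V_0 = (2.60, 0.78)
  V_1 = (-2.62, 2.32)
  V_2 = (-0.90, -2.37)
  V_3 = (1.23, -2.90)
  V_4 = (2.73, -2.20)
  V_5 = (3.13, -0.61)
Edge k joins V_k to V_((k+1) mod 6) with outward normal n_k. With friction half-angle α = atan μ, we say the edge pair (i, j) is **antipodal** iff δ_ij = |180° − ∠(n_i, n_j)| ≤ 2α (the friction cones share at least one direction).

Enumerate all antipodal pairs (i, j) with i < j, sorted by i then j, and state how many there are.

α = atan 0.7 = 34.99°;  2α = 69.98°
n_0 = (+0.2830, +0.9591)
n_1 = (-0.9389, -0.3443)
n_2 = (-0.2415, -0.9704)
n_3 = (+0.4229, -0.9062)
n_4 = (+0.9698, -0.2440)
n_5 = (+0.9344, +0.3563)
  (0,1): δ = 53.42°  ✓
  (0,2): δ = 2.46°  ✓
  (0,3): δ = 41.45°  ✓
  (0,4): δ = 92.32°  ·
  (0,5): δ = 127.31°  ·
  (1,2): δ = 124.11°  ·
  (1,3): δ = 85.12°  ·
  (1,4): δ = 34.26°  ✓
  (1,5): δ = 0.73°  ✓
  (2,3): δ = 141.01°  ·
  (2,4): δ = 90.15°  ·
  (2,5): δ = 55.16°  ✓
  (3,4): δ = 129.14°  ·
  (3,5): δ = 94.15°  ·
  (4,5): δ = 145.01°  ·
antipodal pairs: 6

count = 6; pairs: (0,1), (0,2), (0,3), (1,4), (1,5), (2,5)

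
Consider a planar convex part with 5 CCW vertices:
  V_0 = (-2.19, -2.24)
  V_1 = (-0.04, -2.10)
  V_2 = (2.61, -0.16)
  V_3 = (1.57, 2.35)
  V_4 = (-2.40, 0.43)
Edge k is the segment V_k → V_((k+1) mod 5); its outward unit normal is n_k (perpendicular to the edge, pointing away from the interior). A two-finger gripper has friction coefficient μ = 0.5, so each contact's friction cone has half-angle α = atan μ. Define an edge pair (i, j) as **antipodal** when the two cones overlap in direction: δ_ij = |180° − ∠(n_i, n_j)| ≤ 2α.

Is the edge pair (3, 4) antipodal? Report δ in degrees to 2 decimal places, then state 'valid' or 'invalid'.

α = atan 0.5 = 26.57°;  2α = 53.13°
edge 3: e_3 = (-3.97, -1.92);  n_3 = (-0.4354, +0.9002)
edge 4: e_4 = (+0.21, -2.67);  n_4 = (-0.9969, -0.0784)
∠(n_3, n_4) = 68.69°
δ = |180° − 68.69°| = 111.31°
111.31° > 2α = 53.13°  →  invalid

δ = 111.31°, invalid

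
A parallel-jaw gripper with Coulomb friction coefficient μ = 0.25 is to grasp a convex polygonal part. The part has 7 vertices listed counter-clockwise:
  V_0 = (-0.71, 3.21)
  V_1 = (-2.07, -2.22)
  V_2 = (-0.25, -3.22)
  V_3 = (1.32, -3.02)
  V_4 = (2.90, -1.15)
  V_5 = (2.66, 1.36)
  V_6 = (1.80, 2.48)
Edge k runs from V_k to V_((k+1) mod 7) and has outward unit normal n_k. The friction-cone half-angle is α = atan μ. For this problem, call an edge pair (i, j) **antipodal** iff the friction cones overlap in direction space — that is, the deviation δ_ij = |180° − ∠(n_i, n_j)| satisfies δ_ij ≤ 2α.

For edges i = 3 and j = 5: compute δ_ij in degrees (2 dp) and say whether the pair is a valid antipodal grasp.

α = atan 0.25 = 14.04°;  2α = 28.07°
edge 3: e_3 = (+1.58, +1.87);  n_3 = (+0.7639, -0.6454)
edge 5: e_5 = (-0.86, +1.12);  n_5 = (+0.7932, +0.6090)
∠(n_3, n_5) = 77.71°
δ = |180° − 77.71°| = 102.29°
102.29° > 2α = 28.07°  →  invalid

δ = 102.29°, invalid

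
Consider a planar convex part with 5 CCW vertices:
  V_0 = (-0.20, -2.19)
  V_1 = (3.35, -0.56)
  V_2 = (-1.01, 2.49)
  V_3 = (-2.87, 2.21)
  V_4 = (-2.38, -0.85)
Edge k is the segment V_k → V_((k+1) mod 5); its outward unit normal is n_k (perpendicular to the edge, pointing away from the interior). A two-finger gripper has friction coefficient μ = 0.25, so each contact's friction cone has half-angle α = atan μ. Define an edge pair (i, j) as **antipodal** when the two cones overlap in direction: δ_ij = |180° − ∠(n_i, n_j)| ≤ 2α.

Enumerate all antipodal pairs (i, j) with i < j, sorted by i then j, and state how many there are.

α = atan 0.25 = 14.04°;  2α = 28.07°
n_0 = (+0.4173, -0.9088)
n_1 = (+0.5732, +0.8194)
n_2 = (-0.1489, +0.9889)
n_3 = (-0.9874, -0.1581)
n_4 = (-0.5237, -0.8519)
  (0,1): δ = 59.64°  ·
  (0,2): δ = 16.10°  ✓
  (0,3): δ = 74.44°  ·
  (0,4): δ = 123.76°  ·
  (1,2): δ = 136.46°  ·
  (1,3): δ = 45.93°  ·
  (1,4): δ = 3.40°  ✓
  (2,3): δ = 89.46°  ·
  (2,4): δ = 40.14°  ·
  (3,4): δ = 130.68°  ·
antipodal pairs: 2

count = 2; pairs: (0,2), (1,4)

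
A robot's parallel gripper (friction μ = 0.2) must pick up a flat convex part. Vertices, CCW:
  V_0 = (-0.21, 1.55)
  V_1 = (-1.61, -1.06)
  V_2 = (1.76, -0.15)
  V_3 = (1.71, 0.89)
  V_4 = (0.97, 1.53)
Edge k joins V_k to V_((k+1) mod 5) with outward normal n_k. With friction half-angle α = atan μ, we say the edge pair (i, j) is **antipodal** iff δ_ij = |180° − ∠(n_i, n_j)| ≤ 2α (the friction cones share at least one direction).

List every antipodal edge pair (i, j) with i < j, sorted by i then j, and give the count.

α = atan 0.2 = 11.31°;  2α = 22.62°
n_0 = (-0.8812, +0.4727)
n_1 = (+0.2607, -0.9654)
n_2 = (+0.9988, +0.0480)
n_3 = (+0.6542, +0.7564)
n_4 = (+0.0169, +0.9999)
  (0,1): δ = 46.68°  ·
  (0,2): δ = 30.96°  ·
  (0,3): δ = 77.35°  ·
  (0,4): δ = 117.24°  ·
  (1,2): δ = 102.36°  ·
  (1,3): δ = 55.97°  ·
  (1,4): δ = 16.08°  ✓
  (2,3): δ = 133.61°  ·
  (2,4): δ = 93.72°  ·
  (3,4): δ = 140.12°  ·
antipodal pairs: 1

count = 1; pairs: (1,4)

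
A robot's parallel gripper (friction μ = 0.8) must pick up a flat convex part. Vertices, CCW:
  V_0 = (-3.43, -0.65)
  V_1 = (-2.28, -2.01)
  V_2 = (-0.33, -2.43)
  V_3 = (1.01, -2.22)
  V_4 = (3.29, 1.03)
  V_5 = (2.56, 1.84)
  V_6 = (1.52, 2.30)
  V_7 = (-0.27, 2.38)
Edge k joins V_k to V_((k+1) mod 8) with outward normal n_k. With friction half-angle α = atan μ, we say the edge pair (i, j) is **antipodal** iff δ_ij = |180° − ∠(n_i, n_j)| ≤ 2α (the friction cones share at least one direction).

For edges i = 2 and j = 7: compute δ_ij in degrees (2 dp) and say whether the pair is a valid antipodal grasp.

α = atan 0.8 = 38.66°;  2α = 77.32°
edge 2: e_2 = (+1.34, +0.21);  n_2 = (+0.1548, -0.9879)
edge 7: e_7 = (-3.16, -3.03);  n_7 = (-0.6921, +0.7218)
∠(n_2, n_7) = 145.11°
δ = |180° − 145.11°| = 34.89°
34.89° ≤ 2α = 77.32°  →  valid

δ = 34.89°, valid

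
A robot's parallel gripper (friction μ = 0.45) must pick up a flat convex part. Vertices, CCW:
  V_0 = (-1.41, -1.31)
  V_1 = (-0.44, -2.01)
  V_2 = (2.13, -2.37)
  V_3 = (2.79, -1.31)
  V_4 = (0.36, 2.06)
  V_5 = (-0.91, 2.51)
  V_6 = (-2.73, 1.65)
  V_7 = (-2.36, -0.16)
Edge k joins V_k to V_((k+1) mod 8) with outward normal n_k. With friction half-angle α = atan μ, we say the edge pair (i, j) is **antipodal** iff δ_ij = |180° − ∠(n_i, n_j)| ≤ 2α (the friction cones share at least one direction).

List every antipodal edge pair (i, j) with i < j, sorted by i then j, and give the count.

count = 10; pairs: (0,3), (0,4), (1,3), (1,4), (1,5), (2,5), (2,6), (3,6), (3,7), (4,7)

α = atan 0.45 = 24.23°;  2α = 48.46°
n_0 = (-0.5852, -0.8109)
n_1 = (-0.1387, -0.9903)
n_2 = (+0.8489, -0.5286)
n_3 = (+0.8111, +0.5849)
n_4 = (+0.3340, +0.9426)
n_5 = (-0.4272, +0.9041)
n_6 = (-0.9797, -0.2003)
n_7 = (-0.7710, -0.6369)
  (0,1): δ = 152.16°  ·
  (0,2): δ = 86.09°  ·
  (0,3): δ = 18.39°  ✓
  (0,4): δ = 16.31°  ✓
  (0,5): δ = 61.11°  ·
  (0,6): δ = 137.37°  ·
  (0,7): δ = 165.38°  ·
  (1,2): δ = 113.93°  ·
  (1,3): δ = 46.23°  ✓
  (1,4): δ = 11.54°  ✓
  (1,5): δ = 33.27°  ✓
  (1,6): δ = 109.53°  ·
  (1,7): δ = 137.53°  ·
  (2,3): δ = 112.30°  ·
  (2,4): δ = 77.60°  ·
  (2,5): δ = 32.80°  ✓
  (2,6): δ = 43.46°  ✓
  (2,7): δ = 71.47°  ·
  (3,4): δ = 145.30°  ·
  (3,5): δ = 100.50°  ·
  (3,6): δ = 24.24°  ✓
  (3,7): δ = 3.77°  ✓
  (4,5): δ = 135.20°  ·
  (4,6): δ = 58.94°  ·
  (4,7): δ = 30.93°  ✓
  (5,6): δ = 103.74°  ·
  (5,7): δ = 75.73°  ·
  (6,7): δ = 151.99°  ·
antipodal pairs: 10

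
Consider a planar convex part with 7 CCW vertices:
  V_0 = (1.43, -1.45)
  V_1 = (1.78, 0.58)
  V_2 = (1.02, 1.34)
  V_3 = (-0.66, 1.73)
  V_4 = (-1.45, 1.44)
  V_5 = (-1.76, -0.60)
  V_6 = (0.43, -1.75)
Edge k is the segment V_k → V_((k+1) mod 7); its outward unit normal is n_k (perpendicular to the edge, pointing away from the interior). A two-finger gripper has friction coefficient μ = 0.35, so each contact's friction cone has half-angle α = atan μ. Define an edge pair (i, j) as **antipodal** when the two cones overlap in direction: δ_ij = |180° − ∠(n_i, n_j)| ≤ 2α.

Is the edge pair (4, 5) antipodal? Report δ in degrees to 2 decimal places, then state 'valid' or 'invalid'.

α = atan 0.35 = 19.29°;  2α = 38.58°
edge 4: e_4 = (-0.31, -2.04);  n_4 = (-0.9887, +0.1502)
edge 5: e_5 = (+2.19, -1.15);  n_5 = (-0.4649, -0.8854)
∠(n_4, n_5) = 70.94°
δ = |180° − 70.94°| = 109.06°
109.06° > 2α = 38.58°  →  invalid

δ = 109.06°, invalid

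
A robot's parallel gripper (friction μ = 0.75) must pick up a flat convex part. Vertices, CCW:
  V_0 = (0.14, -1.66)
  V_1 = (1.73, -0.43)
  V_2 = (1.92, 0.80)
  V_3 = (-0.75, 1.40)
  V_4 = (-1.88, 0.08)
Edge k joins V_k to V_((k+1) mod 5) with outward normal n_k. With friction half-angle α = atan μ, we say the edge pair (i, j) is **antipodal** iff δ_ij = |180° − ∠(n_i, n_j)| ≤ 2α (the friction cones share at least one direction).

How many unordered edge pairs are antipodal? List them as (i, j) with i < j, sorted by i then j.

count = 5; pairs: (0,2), (0,3), (1,3), (1,4), (2,4)

α = atan 0.75 = 36.87°;  2α = 73.74°
n_0 = (+0.6119, -0.7910)
n_1 = (+0.9883, -0.1527)
n_2 = (+0.2193, +0.9757)
n_3 = (-0.7597, +0.6503)
n_4 = (-0.6526, -0.7577)
  (0,1): δ = 136.51°  ·
  (0,2): δ = 50.39°  ✓
  (0,3): δ = 11.71°  ✓
  (0,4): δ = 101.53°  ·
  (1,2): δ = 93.88°  ·
  (1,3): δ = 31.78°  ✓
  (1,4): δ = 58.04°  ✓
  (2,3): δ = 117.90°  ·
  (2,4): δ = 28.08°  ✓
  (3,4): δ = 90.18°  ·
antipodal pairs: 5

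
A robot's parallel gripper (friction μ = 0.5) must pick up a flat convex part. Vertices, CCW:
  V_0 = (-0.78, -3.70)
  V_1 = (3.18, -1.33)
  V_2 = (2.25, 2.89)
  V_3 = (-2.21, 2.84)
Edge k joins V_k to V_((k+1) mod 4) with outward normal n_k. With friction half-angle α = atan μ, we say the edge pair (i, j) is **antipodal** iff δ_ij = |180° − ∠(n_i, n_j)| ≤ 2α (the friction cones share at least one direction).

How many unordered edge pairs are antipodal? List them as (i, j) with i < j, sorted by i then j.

α = atan 0.5 = 26.57°;  2α = 53.13°
n_0 = (+0.5135, -0.8581)
n_1 = (+0.9766, +0.2152)
n_2 = (-0.0112, +0.9999)
n_3 = (-0.9769, -0.2136)
  (0,1): δ = 108.47°  ·
  (0,2): δ = 30.26°  ✓
  (0,3): δ = 71.43°  ·
  (1,2): δ = 101.79°  ·
  (1,3): δ = 0.09°  ✓
  (2,3): δ = 78.31°  ·
antipodal pairs: 2

count = 2; pairs: (0,2), (1,3)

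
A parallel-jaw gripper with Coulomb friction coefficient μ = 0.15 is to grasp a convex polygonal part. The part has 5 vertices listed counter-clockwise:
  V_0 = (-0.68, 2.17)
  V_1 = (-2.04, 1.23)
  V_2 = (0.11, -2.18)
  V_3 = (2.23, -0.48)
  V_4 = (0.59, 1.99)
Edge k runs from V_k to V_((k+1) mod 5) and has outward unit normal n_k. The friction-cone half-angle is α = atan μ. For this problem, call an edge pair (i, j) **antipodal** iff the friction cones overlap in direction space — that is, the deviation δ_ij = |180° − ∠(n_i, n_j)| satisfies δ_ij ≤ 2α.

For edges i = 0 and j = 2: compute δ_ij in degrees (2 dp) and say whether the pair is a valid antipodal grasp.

δ = 4.07°, valid

α = atan 0.15 = 8.53°;  2α = 17.06°
edge 0: e_0 = (-1.36, -0.94);  n_0 = (-0.5686, +0.8226)
edge 2: e_2 = (+2.12, +1.70);  n_2 = (+0.6256, -0.7802)
∠(n_0, n_2) = 175.93°
δ = |180° − 175.93°| = 4.07°
4.07° ≤ 2α = 17.06°  →  valid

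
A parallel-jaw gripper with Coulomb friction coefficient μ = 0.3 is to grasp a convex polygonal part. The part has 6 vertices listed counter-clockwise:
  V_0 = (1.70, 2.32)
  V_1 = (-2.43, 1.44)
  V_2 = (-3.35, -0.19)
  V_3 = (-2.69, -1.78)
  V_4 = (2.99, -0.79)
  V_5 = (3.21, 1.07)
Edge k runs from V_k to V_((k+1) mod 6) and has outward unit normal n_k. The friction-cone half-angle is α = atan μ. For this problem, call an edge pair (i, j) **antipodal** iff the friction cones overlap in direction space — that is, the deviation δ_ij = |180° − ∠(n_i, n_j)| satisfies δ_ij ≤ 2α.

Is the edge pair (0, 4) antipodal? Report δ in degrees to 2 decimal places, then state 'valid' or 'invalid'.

δ = 71.23°, invalid

α = atan 0.3 = 16.70°;  2α = 33.40°
edge 0: e_0 = (-4.13, -0.88);  n_0 = (-0.2084, +0.9780)
edge 4: e_4 = (+0.22, +1.86);  n_4 = (+0.9931, -0.1175)
∠(n_0, n_4) = 108.77°
δ = |180° − 108.77°| = 71.23°
71.23° > 2α = 33.40°  →  invalid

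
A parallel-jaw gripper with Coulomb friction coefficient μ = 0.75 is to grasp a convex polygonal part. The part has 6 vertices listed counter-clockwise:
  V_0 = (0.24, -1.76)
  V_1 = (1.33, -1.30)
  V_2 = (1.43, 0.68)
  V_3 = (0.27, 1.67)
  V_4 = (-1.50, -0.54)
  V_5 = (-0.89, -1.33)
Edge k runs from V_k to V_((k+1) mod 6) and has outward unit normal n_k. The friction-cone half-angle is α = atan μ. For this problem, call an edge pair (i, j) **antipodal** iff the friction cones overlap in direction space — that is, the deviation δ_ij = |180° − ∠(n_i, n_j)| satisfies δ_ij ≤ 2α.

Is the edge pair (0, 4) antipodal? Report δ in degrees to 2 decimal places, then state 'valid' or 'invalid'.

α = atan 0.75 = 36.87°;  2α = 73.74°
edge 0: e_0 = (+1.09, +0.46);  n_0 = (+0.3888, -0.9213)
edge 4: e_4 = (+0.61, -0.79);  n_4 = (-0.7915, -0.6112)
∠(n_0, n_4) = 75.21°
δ = |180° − 75.21°| = 104.79°
104.79° > 2α = 73.74°  →  invalid

δ = 104.79°, invalid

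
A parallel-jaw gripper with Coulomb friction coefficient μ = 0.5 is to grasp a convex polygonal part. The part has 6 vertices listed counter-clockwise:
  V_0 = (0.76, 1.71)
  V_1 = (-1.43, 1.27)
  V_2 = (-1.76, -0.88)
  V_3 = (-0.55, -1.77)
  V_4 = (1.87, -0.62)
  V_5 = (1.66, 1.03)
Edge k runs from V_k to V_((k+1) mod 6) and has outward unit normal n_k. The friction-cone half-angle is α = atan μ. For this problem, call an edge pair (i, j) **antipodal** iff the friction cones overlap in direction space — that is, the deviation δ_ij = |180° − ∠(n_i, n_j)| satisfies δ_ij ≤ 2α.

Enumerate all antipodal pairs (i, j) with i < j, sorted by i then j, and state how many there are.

count = 5; pairs: (0,2), (0,3), (1,4), (2,4), (2,5)

α = atan 0.5 = 26.57°;  2α = 53.13°
n_0 = (-0.1970, +0.9804)
n_1 = (-0.9884, +0.1517)
n_2 = (-0.5925, -0.8056)
n_3 = (+0.4292, -0.9032)
n_4 = (+0.9920, +0.1263)
n_5 = (+0.6028, +0.7979)
  (0,1): δ = 110.09°  ·
  (0,2): δ = 47.70°  ✓
  (0,3): δ = 14.06°  ✓
  (0,4): δ = 85.89°  ·
  (0,5): δ = 131.57°  ·
  (1,2): δ = 117.61°  ·
  (1,3): δ = 55.86°  ·
  (1,4): δ = 15.98°  ✓
  (1,5): δ = 61.65°  ·
  (2,3): δ = 118.25°  ·
  (2,4): δ = 46.41°  ✓
  (2,5): δ = 0.74°  ✓
  (3,4): δ = 108.16°  ·
  (3,5): δ = 62.49°  ·
  (4,5): δ = 134.33°  ·
antipodal pairs: 5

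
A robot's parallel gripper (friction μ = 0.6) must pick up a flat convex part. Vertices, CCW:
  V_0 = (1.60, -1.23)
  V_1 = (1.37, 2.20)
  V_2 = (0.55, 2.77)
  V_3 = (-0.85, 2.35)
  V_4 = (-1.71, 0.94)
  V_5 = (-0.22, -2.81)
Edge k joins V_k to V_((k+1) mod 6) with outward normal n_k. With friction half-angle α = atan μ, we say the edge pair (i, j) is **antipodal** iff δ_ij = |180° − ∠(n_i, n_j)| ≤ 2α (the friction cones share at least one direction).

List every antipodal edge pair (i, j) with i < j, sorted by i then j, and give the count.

α = atan 0.6 = 30.96°;  2α = 61.93°
n_0 = (+0.9978, +0.0669)
n_1 = (+0.5708, +0.8211)
n_2 = (-0.2873, +0.9578)
n_3 = (-0.8537, +0.5207)
n_4 = (-0.9293, -0.3693)
n_5 = (+0.6556, -0.7551)
  (0,1): δ = 128.64°  ·
  (0,2): δ = 77.14°  ·
  (0,3): δ = 35.22°  ✓
  (0,4): δ = 17.83°  ✓
  (0,5): δ = 127.13°  ·
  (1,2): δ = 128.50°  ·
  (1,3): δ = 86.58°  ·
  (1,4): δ = 33.53°  ✓
  (1,5): δ = 75.77°  ·
  (2,3): δ = 138.08°  ·
  (2,4): δ = 85.03°  ·
  (2,5): δ = 24.26°  ✓
  (3,4): δ = 126.95°  ·
  (3,5): δ = 17.66°  ✓
  (4,5): δ = 70.71°  ·
antipodal pairs: 5

count = 5; pairs: (0,3), (0,4), (1,4), (2,5), (3,5)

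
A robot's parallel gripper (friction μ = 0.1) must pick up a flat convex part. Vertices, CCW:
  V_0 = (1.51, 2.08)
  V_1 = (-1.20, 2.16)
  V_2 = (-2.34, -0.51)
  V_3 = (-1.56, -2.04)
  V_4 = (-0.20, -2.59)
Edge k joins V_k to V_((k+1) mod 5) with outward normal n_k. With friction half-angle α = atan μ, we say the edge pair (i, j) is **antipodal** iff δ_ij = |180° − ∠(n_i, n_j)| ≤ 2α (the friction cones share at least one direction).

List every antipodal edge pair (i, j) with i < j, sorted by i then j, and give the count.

α = atan 0.1 = 5.71°;  2α = 11.42°
n_0 = (+0.0295, +0.9996)
n_1 = (-0.9197, +0.3927)
n_2 = (-0.8909, -0.4542)
n_3 = (-0.3749, -0.9271)
n_4 = (+0.9390, -0.3438)
  (0,1): δ = 111.43°  ·
  (0,2): δ = 61.30°  ·
  (0,3): δ = 20.33°  ·
  (0,4): δ = 71.58°  ·
  (1,2): δ = 129.87°  ·
  (1,3): δ = 88.90°  ·
  (1,4): δ = 3.01°  ✓
  (2,3): δ = 139.03°  ·
  (2,4): δ = 47.12°  ·
  (3,4): δ = 88.09°  ·
antipodal pairs: 1

count = 1; pairs: (1,4)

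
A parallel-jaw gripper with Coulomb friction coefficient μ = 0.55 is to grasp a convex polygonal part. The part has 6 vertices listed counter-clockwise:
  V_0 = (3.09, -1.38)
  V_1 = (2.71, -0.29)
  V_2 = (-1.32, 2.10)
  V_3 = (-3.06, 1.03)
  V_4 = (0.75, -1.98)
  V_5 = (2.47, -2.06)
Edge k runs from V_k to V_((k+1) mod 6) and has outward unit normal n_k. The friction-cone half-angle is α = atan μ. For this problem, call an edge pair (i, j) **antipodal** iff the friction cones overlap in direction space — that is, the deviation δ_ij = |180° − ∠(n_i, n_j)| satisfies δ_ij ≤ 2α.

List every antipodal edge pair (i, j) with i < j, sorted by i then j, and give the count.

count = 5; pairs: (0,3), (1,3), (1,4), (2,4), (2,5)

α = atan 0.55 = 28.81°;  2α = 57.62°
n_0 = (+0.9443, +0.3292)
n_1 = (+0.5101, +0.8601)
n_2 = (-0.5238, +0.8518)
n_3 = (-0.6199, -0.7847)
n_4 = (-0.0465, -0.9989)
n_5 = (+0.7390, -0.6738)
  (0,1): δ = 139.89°  ·
  (0,2): δ = 77.63°  ·
  (0,3): δ = 32.47°  ✓
  (0,4): δ = 68.12°  ·
  (0,5): δ = 118.42°  ·
  (1,2): δ = 117.74°  ·
  (1,3): δ = 7.64°  ✓
  (1,4): δ = 28.01°  ✓
  (1,5): δ = 78.31°  ·
  (2,3): δ = 69.90°  ·
  (2,4): δ = 34.25°  ✓
  (2,5): δ = 16.05°  ✓
  (3,4): δ = 144.35°  ·
  (3,5): δ = 94.05°  ·
  (4,5): δ = 129.69°  ·
antipodal pairs: 5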